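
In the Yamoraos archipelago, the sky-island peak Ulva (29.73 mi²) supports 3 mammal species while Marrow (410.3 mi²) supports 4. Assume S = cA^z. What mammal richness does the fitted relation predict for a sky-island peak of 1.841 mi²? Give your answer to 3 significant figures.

2.21

z = ln(4/3) / ln(410.3/29.73) = 0.2877 / 2.6247 = 0.1096
c = 3 / 29.73^0.1096 = 3 / 1.45 = 2.068
S₃ = 2.068 × 1.841^0.1096 = 2.068 × 1.069 ≈ 2.212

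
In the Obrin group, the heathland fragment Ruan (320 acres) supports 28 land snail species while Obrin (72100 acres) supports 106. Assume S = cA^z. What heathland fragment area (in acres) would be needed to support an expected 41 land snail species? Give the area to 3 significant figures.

z = ln(106/28) / ln(72100/320) = 1.3312 / 5.4175 = 0.2457
c = 28 / 320^0.2457 = 28 / 4.127 = 6.785
A = (41/6.785)^(1/0.2457) ⇒ ln A = ln(6.042)/0.2457 = 7.3203
A = e^7.3203 ≈ 1511 acres

1510 acres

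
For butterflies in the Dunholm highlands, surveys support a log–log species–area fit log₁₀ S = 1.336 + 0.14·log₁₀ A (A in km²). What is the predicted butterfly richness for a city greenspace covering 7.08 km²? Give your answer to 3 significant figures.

28.5

S = 21.68 × 7.08^0.14 = 21.68 × 1.315 ≈ 28.51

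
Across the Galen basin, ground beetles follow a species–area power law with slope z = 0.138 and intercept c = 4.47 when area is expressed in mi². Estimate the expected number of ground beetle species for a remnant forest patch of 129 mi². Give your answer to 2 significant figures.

8.7

S = 4.47 × 129^0.138 = 4.47 × 1.956 ≈ 8.741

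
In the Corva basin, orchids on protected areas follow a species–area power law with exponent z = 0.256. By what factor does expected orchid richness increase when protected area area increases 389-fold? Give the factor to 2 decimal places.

S₂/S₁ = (A₂/A₁)^z = 389^0.256
ln(S₂/S₁) = 0.256 × ln 389 = 0.256 × 5.9636 = 1.5267
S₂/S₁ = e^1.5267 ≈ 4.603

4.60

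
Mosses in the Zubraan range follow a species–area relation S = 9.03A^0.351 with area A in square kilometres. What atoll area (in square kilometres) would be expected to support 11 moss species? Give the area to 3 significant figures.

1.75 square kilometres

11 = 9.03 × A^0.351  ⇒  A^0.351 = 11/9.03 = 1.218
ln A = ln(1.218) / 0.351 = 0.1973 / 0.351 = 0.5622
A = e^0.5622 ≈ 1.755 square kilometres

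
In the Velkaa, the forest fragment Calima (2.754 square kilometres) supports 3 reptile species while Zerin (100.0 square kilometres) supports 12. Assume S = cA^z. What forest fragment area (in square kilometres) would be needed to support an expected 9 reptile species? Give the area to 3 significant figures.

47.5 square kilometres

z = ln(12/3) / ln(100/2.754) = 1.3863 / 3.5921 = 0.3859
c = 3 / 2.754^0.3859 = 3 / 1.478 = 2.029
A = (9/2.029)^(1/0.3859) ⇒ ln A = ln(4.435)/0.3859 = 3.8597
A = e^3.8597 ≈ 47.45 square kilometres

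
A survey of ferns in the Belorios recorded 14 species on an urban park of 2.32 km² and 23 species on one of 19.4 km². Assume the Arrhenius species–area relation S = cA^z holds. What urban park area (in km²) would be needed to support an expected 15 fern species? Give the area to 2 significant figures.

3.1 km²

z = ln(23/14) / ln(19.4/2.32) = 0.4964 / 2.1237 = 0.2338
c = 14 / 2.32^0.2338 = 14 / 1.217 = 11.5
A = (15/11.5)^(1/0.2338) ⇒ ln A = ln(1.304)/0.2338 = 1.1367
A = e^1.1367 ≈ 3.117 km²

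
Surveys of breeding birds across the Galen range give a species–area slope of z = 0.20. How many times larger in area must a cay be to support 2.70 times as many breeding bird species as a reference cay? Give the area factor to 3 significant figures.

143

(A₂/A₁)^0.2 = 2.7, so A₂/A₁ = 2.7^(1/0.2) = 2.7^5
ln(A₂/A₁) = ln 2.7 / 0.2 = 0.9933 / 0.2 = 4.9663
A₂/A₁ = e^4.9663 ≈ 143.5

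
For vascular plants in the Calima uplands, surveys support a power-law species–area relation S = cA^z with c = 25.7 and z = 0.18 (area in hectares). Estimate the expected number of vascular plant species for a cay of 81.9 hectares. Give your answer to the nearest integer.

57 species

S = 25.7 × 81.9^0.18 = 25.7 × 2.21 ≈ 56.8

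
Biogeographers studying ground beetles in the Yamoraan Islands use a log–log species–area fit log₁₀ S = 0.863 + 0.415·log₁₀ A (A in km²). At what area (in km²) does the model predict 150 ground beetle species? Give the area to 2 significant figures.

1500 km²

150 = 7.295 × A^0.415  ⇒  A^0.415 = 150/7.295 = 20.56
ln A = ln(20.56) / 0.415 = 3.0235 / 0.415 = 7.2856
A = e^7.2856 ≈ 1459 km²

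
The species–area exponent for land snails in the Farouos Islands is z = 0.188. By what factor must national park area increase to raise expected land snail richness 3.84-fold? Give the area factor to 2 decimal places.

(A₂/A₁)^0.188 = 3.84, so A₂/A₁ = 3.84^(1/0.188) = 3.84^5.319
ln(A₂/A₁) = ln 3.84 / 0.188 = 1.3455 / 0.188 = 7.1568
A₂/A₁ = e^7.1568 ≈ 1283

1282.76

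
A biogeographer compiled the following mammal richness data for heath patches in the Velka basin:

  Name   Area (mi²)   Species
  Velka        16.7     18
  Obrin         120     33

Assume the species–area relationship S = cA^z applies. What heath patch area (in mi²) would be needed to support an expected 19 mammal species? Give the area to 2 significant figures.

z = ln(33/18) / ln(120/16.7) = 0.6061 / 1.9721 = 0.3074
c = 18 / 16.7^0.3074 = 18 / 2.376 = 7.576
A = (19/7.576)^(1/0.3074) ⇒ ln A = ln(2.508)/0.3074 = 2.9913
A = e^2.9913 ≈ 19.91 mi²

20 mi²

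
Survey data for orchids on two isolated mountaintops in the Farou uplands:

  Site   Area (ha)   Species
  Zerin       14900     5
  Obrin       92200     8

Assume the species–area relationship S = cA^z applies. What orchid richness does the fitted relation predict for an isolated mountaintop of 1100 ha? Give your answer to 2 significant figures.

2.6

z = ln(8/5) / ln(92200/14900) = 0.4700 / 1.8226 = 0.2579
c = 5 / 14900^0.2579 = 5 / 11.92 = 0.4196
S₃ = 0.4196 × 1100^0.2579 = 0.4196 × 6.086 ≈ 2.553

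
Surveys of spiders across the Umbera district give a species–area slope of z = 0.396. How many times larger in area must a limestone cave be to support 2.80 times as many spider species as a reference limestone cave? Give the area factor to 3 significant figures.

(A₂/A₁)^0.396 = 2.8, so A₂/A₁ = 2.8^(1/0.396) = 2.8^2.525
ln(A₂/A₁) = ln 2.8 / 0.396 = 1.0296 / 0.396 = 2.6000
A₂/A₁ = e^2.6000 ≈ 13.46

13.5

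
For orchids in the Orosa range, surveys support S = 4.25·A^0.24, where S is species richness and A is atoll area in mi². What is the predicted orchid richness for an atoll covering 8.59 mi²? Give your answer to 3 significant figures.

7.12

S = 4.25 × 8.59^0.24
ln S = ln 4.25 + 0.24 × ln 8.59 = 1.4469 + 0.24 × 2.1506 = 1.9631
S = e^1.9631 ≈ 7.121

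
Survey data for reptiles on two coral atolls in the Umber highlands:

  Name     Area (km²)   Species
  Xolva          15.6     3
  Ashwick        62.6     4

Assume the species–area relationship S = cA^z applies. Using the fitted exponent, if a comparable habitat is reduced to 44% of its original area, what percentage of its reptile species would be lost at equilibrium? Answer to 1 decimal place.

15.6%

z = ln(4/3) / ln(62.6/15.6) = 0.2877 / 1.3895 = 0.2070
S_new/S_old = (A_new/A_old)^z = 0.44^0.2070 = exp(0.2070 × -0.8210) = 0.8437
Fraction lost = 1 − 0.8437 = 0.1563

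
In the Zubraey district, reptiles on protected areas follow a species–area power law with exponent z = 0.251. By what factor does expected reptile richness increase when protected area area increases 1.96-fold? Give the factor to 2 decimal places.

1.18

S₂/S₁ = (A₂/A₁)^z = 1.96^0.251
ln(S₂/S₁) = 0.251 × ln 1.96 = 0.251 × 0.6729 = 0.1689
S₂/S₁ = e^0.1689 ≈ 1.184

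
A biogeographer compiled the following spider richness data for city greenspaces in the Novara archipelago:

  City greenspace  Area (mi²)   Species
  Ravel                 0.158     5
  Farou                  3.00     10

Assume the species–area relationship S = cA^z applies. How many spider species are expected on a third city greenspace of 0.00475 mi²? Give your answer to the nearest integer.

2

z = ln(10/5) / ln(3/0.158) = 0.6931 / 2.9438 = 0.2355
c = 5 / 0.158^0.2355 = 5 / 0.6476 = 7.721
S₃ = 7.721 × 0.00475^0.2355 = 7.721 × 0.2838 ≈ 2.191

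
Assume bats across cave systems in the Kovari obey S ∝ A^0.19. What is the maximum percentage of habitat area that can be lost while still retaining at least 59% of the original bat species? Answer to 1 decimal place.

Need (A_new/A_old)^0.19 = 0.59, so A_new/A_old = 0.59^(1/0.19) = 0.59^5.263
ln(A_new/A_old) = ln 0.59 / 0.19 = -0.5276 / 0.19 = -2.7770
A_new/A_old = e^-2.7770 ≈ 0.06222
Fraction that can be lost = 1 − 0.06222 = 0.9378

93.8%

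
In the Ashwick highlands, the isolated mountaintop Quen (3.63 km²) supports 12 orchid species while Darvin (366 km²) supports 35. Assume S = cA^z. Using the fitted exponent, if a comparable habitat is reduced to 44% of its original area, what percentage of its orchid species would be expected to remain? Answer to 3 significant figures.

82.7%

z = ln(35/12) / ln(366/3.63) = 1.0704 / 4.6134 = 0.2320
S_new/S_old = (A_new/A_old)^z = 0.44^0.2320 = exp(0.2320 × -0.8210) = 0.8266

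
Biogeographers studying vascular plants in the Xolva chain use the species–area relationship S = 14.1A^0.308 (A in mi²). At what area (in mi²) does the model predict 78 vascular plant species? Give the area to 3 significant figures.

78 = 14.1 × A^0.308  ⇒  A^0.308 = 78/14.1 = 5.532
ln A = ln(5.532) / 0.308 = 1.7105 / 0.308 = 5.5537
A = e^5.5537 ≈ 258.2 mi²

258 mi²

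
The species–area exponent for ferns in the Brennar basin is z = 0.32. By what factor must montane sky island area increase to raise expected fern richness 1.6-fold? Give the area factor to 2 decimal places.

(A₂/A₁)^0.32 = 1.6, so A₂/A₁ = 1.6^(1/0.32) = 1.6^3.125
ln(A₂/A₁) = ln 1.6 / 0.32 = 0.4700 / 0.32 = 1.4688
A₂/A₁ = e^1.4688 ≈ 4.344

4.34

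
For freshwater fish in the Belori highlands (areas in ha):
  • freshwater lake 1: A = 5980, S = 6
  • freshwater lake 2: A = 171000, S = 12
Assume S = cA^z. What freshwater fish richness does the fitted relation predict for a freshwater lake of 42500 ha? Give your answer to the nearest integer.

9

z = ln(12/6) / ln(171000/5980) = 0.6931 / 3.3532 = 0.2067
c = 6 / 5980^0.2067 = 6 / 6.035 = 0.9942
S₃ = 0.9942 × 42500^0.2067 = 0.9942 × 9.052 ≈ 8.999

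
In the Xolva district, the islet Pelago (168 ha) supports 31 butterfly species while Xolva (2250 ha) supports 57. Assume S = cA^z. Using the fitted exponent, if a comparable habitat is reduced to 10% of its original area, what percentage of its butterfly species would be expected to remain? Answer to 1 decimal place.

58.2%

z = ln(57/31) / ln(2250/168) = 0.6091 / 2.5947 = 0.2347
S_new/S_old = (A_new/A_old)^z = 0.1^0.2347 = exp(0.2347 × -2.3026) = 0.5825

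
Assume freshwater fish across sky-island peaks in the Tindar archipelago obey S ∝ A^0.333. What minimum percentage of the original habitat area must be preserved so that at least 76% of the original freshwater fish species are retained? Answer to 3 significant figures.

43.9%

Need (A_new/A_old)^0.333 = 0.76, so A_new/A_old = 0.76^(1/0.333) = 0.76^3.003
ln(A_new/A_old) = ln 0.76 / 0.333 = -0.2744 / 0.333 = -0.8241
A_new/A_old = e^-0.8241 ≈ 0.4386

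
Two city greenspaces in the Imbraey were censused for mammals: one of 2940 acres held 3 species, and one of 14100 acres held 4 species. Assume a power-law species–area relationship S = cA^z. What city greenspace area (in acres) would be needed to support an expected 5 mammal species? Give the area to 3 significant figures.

z = ln(4/3) / ln(14100/2940) = 0.2877 / 1.5678 = 0.1835
c = 3 / 2940^0.1835 = 3 / 4.329 = 0.6929
A = (5/0.6929)^(1/0.1835) ⇒ ln A = ln(7.216)/0.1835 = 10.7700
A = e^10.7700 ≈ 47571 acres

47600 acres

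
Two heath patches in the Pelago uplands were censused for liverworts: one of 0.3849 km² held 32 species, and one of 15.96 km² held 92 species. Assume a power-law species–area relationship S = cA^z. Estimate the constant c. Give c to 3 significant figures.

z = ln(S₂/S₁) / ln(A₂/A₁) = ln(92/32) / ln(15.96/0.3849) = 1.0561 / 3.7249 = 0.2835
c = S₁ / A₁^z = 32 / 0.3849^0.2835 = 32 / 0.7629 = 41.95

41.9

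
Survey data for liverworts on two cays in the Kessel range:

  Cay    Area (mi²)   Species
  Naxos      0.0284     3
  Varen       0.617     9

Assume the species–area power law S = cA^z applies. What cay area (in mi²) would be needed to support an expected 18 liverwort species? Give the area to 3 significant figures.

z = ln(9/3) / ln(0.617/0.0284) = 1.0986 / 3.0785 = 0.3569
c = 3 / 0.0284^0.3569 = 3 / 0.2806 = 10.69
A = (18/10.69)^(1/0.3569) ⇒ ln A = ln(1.683)/0.3569 = 1.4594
A = e^1.4594 ≈ 4.303 mi²

4.30 mi²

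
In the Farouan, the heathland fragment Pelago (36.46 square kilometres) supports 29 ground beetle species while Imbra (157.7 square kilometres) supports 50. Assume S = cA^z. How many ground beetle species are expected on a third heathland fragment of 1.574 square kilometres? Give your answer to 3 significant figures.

z = ln(50/29) / ln(157.7/36.46) = 0.5447 / 1.4645 = 0.3720
c = 29 / 36.46^0.3720 = 29 / 3.81 = 7.611
S₃ = 7.611 × 1.574^0.3720 = 7.611 × 1.184 ≈ 9.01

9.01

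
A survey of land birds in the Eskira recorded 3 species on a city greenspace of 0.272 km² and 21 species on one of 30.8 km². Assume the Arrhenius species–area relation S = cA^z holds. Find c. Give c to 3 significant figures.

5.13

z = ln(S₂/S₁) / ln(A₂/A₁) = ln(21/3) / ln(30.8/0.272) = 1.9459 / 4.7295 = 0.4114
c = S₁ / A₁^z = 3 / 0.272^0.4114 = 3 / 0.5853 = 5.126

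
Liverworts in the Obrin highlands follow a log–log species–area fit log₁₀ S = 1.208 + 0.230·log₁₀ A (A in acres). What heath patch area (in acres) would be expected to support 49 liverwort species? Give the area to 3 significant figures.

125 acres

49 = 16.14 × A^0.23  ⇒  A^0.23 = 49/16.14 = 3.035
ln A = ln(3.035) / 0.23 = 1.1103 / 0.23 = 4.8274
A = e^4.8274 ≈ 124.9 acres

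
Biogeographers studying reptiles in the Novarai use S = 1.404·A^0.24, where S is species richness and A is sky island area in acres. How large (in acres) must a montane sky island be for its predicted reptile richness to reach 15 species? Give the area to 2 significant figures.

15 = 1.404 × A^0.24  ⇒  A^0.24 = 15/1.404 = 10.68
ln A = ln(10.68) / 0.24 = 2.3687 / 0.24 = 9.8697
A = e^9.8697 ≈ 19335 acres

19000 acres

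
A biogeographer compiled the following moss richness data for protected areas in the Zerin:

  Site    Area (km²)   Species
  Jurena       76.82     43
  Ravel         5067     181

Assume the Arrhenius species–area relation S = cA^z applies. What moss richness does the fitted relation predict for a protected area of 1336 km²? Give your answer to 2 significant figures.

z = ln(181/43) / ln(5067/76.82) = 1.4373 / 4.1890 = 0.3431
c = 43 / 76.82^0.3431 = 43 / 4.435 = 9.695
S₃ = 9.695 × 1336^0.3431 = 9.695 × 11.82 ≈ 114.6

110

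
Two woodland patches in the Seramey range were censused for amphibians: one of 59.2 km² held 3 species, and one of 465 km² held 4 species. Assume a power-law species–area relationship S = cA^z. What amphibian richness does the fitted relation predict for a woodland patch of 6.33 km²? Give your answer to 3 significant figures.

2.20

z = ln(4/3) / ln(465/59.2) = 0.2877 / 2.0611 = 0.1396
c = 3 / 59.2^0.1396 = 3 / 1.768 = 1.697
S₃ = 1.697 × 6.33^0.1396 = 1.697 × 1.294 ≈ 2.196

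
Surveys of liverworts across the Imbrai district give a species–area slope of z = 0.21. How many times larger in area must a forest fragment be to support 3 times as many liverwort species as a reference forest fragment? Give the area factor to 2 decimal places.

(A₂/A₁)^0.21 = 3, so A₂/A₁ = 3^(1/0.21) = 3^4.762
ln(A₂/A₁) = ln 3 / 0.21 = 1.0986 / 0.21 = 5.2315
A₂/A₁ = e^5.2315 ≈ 187.1

187.07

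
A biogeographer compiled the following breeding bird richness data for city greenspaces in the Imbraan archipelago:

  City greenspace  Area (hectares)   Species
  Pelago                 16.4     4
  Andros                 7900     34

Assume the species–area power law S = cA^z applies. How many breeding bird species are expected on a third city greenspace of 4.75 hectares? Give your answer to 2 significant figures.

z = ln(34/4) / ln(7900/16.4) = 2.1401 / 6.1773 = 0.3464
c = 4 / 16.4^0.3464 = 4 / 2.636 = 1.518
S₃ = 1.518 × 4.75^0.3464 = 1.518 × 1.716 ≈ 2.604

2.6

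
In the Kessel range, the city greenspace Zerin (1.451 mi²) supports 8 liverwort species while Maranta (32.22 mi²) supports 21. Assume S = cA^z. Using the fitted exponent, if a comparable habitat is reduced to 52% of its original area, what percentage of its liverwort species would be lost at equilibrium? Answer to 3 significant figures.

18.4%

z = ln(21/8) / ln(32.22/1.451) = 0.9651 / 3.1003 = 0.3113
S_new/S_old = (A_new/A_old)^z = 0.52^0.3113 = exp(0.3113 × -0.6539) = 0.8158
Fraction lost = 1 − 0.8158 = 0.1842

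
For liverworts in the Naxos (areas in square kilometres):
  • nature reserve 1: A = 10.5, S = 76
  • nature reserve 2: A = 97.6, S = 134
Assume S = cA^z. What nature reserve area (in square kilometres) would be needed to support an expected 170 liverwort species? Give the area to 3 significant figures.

z = ln(134/76) / ln(97.6/10.5) = 0.5671 / 2.2295 = 0.2544
c = 76 / 10.5^0.2544 = 76 / 1.819 = 41.79
A = (170/41.79)^(1/0.2544) ⇒ ln A = ln(4.068)/0.2544 = 5.5164
A = e^5.5164 ≈ 248.7 square kilometres

249 square kilometres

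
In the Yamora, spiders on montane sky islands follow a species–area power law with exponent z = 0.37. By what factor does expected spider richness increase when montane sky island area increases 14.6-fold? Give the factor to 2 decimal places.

2.70

S₂/S₁ = (A₂/A₁)^z = 14.6^0.37
ln(S₂/S₁) = 0.37 × ln 14.6 = 0.37 × 2.6810 = 0.9920
S₂/S₁ = e^0.9920 ≈ 2.697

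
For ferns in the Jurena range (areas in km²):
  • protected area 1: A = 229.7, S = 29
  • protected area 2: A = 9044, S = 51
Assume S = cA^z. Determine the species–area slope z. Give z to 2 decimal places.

Taking logs: ln S = ln c + z ln A, so z = (ln S₂ − ln S₁)/(ln A₂ − ln A₁).
z = ln(51/29) / ln(9044/229.7) = ln(1.759) / ln(39.37) = 0.5645 / 3.6731 = 0.1537

0.15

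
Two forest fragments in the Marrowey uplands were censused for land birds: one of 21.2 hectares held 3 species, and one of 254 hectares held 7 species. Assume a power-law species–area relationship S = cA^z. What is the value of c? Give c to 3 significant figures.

1.06

z = ln(S₂/S₁) / ln(A₂/A₁) = ln(7/3) / ln(254/21.2) = 0.8473 / 2.4833 = 0.3412
c = S₁ / A₁^z = 3 / 21.2^0.3412 = 3 / 2.835 = 1.058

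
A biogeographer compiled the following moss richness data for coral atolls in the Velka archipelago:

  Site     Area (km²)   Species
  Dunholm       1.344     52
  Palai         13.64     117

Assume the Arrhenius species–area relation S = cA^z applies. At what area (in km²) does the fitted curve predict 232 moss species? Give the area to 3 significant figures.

96.5 km²

z = ln(117/52) / ln(13.64/1.344) = 0.8109 / 2.3174 = 0.3499
c = 52 / 1.344^0.3499 = 52 / 1.109 = 46.89
A = (232/46.89)^(1/0.3499) ⇒ ln A = ln(4.948)/0.3499 = 4.5693
A = e^4.5693 ≈ 96.47 km²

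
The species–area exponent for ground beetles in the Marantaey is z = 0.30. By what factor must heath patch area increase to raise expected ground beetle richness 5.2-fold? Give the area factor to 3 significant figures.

(A₂/A₁)^0.3 = 5.2, so A₂/A₁ = 5.2^(1/0.3) = 5.2^3.333
ln(A₂/A₁) = ln 5.2 / 0.3 = 1.6487 / 0.3 = 5.4955
A₂/A₁ = e^5.4955 ≈ 243.6

244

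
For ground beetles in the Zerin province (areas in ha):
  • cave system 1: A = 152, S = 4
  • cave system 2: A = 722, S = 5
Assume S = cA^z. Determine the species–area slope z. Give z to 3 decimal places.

Taking logs: ln S = ln c + z ln A, so z = (ln S₂ − ln S₁)/(ln A₂ − ln A₁).
z = ln(5/4) / ln(722/152) = ln(1.25) / ln(4.75) = 0.2231 / 1.5581 = 0.1432

0.143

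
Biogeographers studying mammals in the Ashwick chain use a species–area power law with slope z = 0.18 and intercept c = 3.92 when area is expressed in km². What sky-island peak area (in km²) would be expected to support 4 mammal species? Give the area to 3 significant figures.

4 = 3.92 × A^0.18  ⇒  A^0.18 = 4/3.92 = 1.02
ln A = ln(1.02) / 0.18 = 0.0202 / 0.18 = 0.1122
A = e^0.1122 ≈ 1.119 km²

1.12 km²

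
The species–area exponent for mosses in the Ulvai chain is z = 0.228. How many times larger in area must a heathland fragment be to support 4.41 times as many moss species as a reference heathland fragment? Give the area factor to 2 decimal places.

(A₂/A₁)^0.228 = 4.41, so A₂/A₁ = 4.41^(1/0.228) = 4.41^4.386
ln(A₂/A₁) = ln 4.41 / 0.228 = 1.4839 / 0.228 = 6.5082
A₂/A₁ = e^6.5082 ≈ 670.6

670.63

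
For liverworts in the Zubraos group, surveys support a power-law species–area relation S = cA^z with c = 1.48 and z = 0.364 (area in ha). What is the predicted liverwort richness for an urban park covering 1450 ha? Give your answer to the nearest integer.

S = 1.48 × 1450^0.364
ln S = ln 1.48 + 0.364 × ln 1450 = 0.3920 + 0.364 × 7.2793 = 3.0417
S = e^3.0417 ≈ 20.94

21 species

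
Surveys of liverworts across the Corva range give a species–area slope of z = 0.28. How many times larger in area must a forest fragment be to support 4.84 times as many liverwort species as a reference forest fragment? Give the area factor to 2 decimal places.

(A₂/A₁)^0.28 = 4.84, so A₂/A₁ = 4.84^(1/0.28) = 4.84^3.571
ln(A₂/A₁) = ln 4.84 / 0.28 = 1.5769 / 0.28 = 5.6318
A₂/A₁ = e^5.6318 ≈ 279.2

279.17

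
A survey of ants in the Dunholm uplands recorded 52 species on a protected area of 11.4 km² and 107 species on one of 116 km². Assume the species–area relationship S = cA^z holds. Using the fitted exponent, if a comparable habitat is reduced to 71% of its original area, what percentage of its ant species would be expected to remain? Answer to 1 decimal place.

89.9%

z = ln(107/52) / ln(116/11.4) = 0.7216 / 2.3200 = 0.3110
S_new/S_old = (A_new/A_old)^z = 0.71^0.3110 = exp(0.3110 × -0.3425) = 0.899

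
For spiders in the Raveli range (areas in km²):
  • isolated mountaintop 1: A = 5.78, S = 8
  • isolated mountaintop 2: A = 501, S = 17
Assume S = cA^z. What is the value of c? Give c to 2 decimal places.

z = ln(S₂/S₁) / ln(A₂/A₁) = ln(17/8) / ln(501/5.78) = 0.7538 / 4.4622 = 0.1689
c = S₁ / A₁^z = 8 / 5.78^0.1689 = 8 / 1.345 = 5.948

5.95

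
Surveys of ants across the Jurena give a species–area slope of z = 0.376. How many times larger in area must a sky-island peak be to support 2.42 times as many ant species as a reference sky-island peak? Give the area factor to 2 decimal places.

(A₂/A₁)^0.376 = 2.42, so A₂/A₁ = 2.42^(1/0.376) = 2.42^2.66
ln(A₂/A₁) = ln 2.42 / 0.376 = 0.8838 / 0.376 = 2.3504
A₂/A₁ = e^2.3504 ≈ 10.49

10.49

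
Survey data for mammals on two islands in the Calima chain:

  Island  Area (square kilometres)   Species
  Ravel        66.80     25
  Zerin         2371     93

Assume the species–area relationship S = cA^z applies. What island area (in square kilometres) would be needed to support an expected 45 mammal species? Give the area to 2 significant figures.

z = ln(93/25) / ln(2371/66.8) = 1.3137 / 3.5694 = 0.3681
c = 25 / 66.8^0.3681 = 25 / 4.695 = 5.325
A = (45/5.325)^(1/0.3681) ⇒ ln A = ln(8.451)/0.3681 = 5.7987
A = e^5.7987 ≈ 329.9 square kilometres

330 square kilometres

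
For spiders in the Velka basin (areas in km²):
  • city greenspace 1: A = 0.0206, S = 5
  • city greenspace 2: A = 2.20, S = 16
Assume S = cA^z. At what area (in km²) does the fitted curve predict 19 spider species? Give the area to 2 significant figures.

4.4 km²

z = ln(16/5) / ln(2.2/0.0206) = 1.1632 / 4.6709 = 0.2490
c = 5 / 0.0206^0.2490 = 5 / 0.3803 = 13.15
A = (19/13.15)^(1/0.2490) ⇒ ln A = ln(1.445)/0.2490 = 1.4786
A = e^1.4786 ≈ 4.387 km²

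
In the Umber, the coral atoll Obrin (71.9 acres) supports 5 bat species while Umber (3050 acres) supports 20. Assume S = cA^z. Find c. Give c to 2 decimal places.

1.03

z = ln(S₂/S₁) / ln(A₂/A₁) = ln(20/5) / ln(3050/71.9) = 1.3863 / 3.7476 = 0.3699
c = S₁ / A₁^z = 5 / 71.9^0.3699 = 5 / 4.862 = 1.028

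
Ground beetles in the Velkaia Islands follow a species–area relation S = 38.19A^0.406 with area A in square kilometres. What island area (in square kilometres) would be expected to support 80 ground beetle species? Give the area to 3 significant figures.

6.18 square kilometres

80 = 38.19 × A^0.406  ⇒  A^0.406 = 80/38.19 = 2.095
ln A = ln(2.095) / 0.406 = 0.7395 / 0.406 = 1.8213
A = e^1.8213 ≈ 6.18 square kilometres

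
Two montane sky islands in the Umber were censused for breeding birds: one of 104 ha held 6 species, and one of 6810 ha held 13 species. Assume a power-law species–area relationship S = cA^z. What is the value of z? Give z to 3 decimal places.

0.185

Taking logs: ln S = ln c + z ln A, so z = (ln S₂ − ln S₁)/(ln A₂ − ln A₁).
z = ln(13/6) / ln(6810/104) = ln(2.167) / ln(65.48) = 0.7732 / 4.1818 = 0.1849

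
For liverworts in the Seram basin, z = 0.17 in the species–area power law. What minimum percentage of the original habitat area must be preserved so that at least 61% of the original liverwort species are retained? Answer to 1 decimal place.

Need (A_new/A_old)^0.17 = 0.61, so A_new/A_old = 0.61^(1/0.17) = 0.61^5.882
ln(A_new/A_old) = ln 0.61 / 0.17 = -0.4943 / 0.17 = -2.9076
A_new/A_old = e^-2.9076 ≈ 0.05461

5.5%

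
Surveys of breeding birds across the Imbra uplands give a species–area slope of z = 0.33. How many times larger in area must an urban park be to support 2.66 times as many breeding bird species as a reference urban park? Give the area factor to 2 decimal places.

19.39

(A₂/A₁)^0.33 = 2.66, so A₂/A₁ = 2.66^(1/0.33) = 2.66^3.03
ln(A₂/A₁) = ln 2.66 / 0.33 = 0.9783 / 0.33 = 2.9646
A₂/A₁ = e^2.9646 ≈ 19.39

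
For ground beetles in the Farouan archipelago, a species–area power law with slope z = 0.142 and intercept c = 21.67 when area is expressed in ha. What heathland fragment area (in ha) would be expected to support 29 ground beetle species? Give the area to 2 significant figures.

29 = 21.67 × A^0.142  ⇒  A^0.142 = 29/21.67 = 1.338
ln A = ln(1.338) / 0.142 = 0.2914 / 0.142 = 2.0519
A = e^2.0519 ≈ 7.783 ha

7.8 ha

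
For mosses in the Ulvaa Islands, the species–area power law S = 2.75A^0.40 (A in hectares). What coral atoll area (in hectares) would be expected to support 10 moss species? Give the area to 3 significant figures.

25.2 hectares

10 = 2.75 × A^0.4  ⇒  A^0.4 = 10/2.75 = 3.636
ln A = ln(3.636) / 0.4 = 1.2910 / 0.4 = 3.2275
A = e^3.2275 ≈ 25.22 hectares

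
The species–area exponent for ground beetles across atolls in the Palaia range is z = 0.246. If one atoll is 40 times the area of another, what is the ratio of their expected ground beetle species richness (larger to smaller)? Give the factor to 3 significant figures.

2.48

S₂/S₁ = (A₂/A₁)^z = 40^0.246
ln(S₂/S₁) = 0.246 × ln 40 = 0.246 × 3.6889 = 0.9075
S₂/S₁ = e^0.9075 ≈ 2.478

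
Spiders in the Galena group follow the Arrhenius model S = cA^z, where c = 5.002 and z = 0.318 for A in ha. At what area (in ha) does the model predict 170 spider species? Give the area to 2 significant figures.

170 = 5.002 × A^0.318  ⇒  A^0.318 = 170/5.002 = 33.99
ln A = ln(33.99) / 0.318 = 3.5260 / 0.318 = 11.0879
A = e^11.0879 ≈ 65377 ha

65000 ha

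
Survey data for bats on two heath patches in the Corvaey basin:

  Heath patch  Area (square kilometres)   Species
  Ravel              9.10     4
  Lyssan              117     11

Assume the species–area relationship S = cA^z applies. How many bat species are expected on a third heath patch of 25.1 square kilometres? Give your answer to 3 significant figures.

5.98

z = ln(11/4) / ln(117/9.1) = 1.0116 / 2.5539 = 0.3961
c = 4 / 9.1^0.3961 = 4 / 2.398 = 1.668
S₃ = 1.668 × 25.1^0.3961 = 1.668 × 3.584 ≈ 5.979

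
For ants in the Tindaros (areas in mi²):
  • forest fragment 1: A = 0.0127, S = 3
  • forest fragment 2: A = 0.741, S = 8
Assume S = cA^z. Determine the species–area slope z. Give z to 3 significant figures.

Taking logs: ln S = ln c + z ln A, so z = (ln S₂ − ln S₁)/(ln A₂ − ln A₁).
z = ln(8/3) / ln(0.741/0.0127) = ln(2.667) / ln(58.35) = 0.9808 / 4.0664 = 0.2412

0.241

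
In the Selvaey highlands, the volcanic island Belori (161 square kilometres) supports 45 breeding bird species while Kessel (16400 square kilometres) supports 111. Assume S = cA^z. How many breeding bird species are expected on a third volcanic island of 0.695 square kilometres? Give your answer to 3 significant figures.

15.5

z = ln(111/45) / ln(16400/161) = 0.9029 / 4.6236 = 0.1953
c = 45 / 161^0.1953 = 45 / 2.697 = 16.68
S₃ = 16.68 × 0.695^0.1953 = 16.68 × 0.9314 ≈ 15.54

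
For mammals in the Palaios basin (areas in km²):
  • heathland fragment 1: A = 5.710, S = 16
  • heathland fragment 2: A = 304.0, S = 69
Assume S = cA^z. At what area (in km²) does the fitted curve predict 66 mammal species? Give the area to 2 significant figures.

270 km²

z = ln(69/16) / ln(304/5.71) = 1.4615 / 3.9748 = 0.3677
c = 16 / 5.71^0.3677 = 16 / 1.898 = 8.432
A = (66/8.432)^(1/0.3677) ⇒ ln A = ln(7.828)/0.3677 = 5.5961
A = e^5.5961 ≈ 269.4 km²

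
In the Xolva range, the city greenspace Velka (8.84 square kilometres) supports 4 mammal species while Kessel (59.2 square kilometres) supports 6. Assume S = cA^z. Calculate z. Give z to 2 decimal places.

0.21

Taking logs: ln S = ln c + z ln A, so z = (ln S₂ − ln S₁)/(ln A₂ − ln A₁).
z = ln(6/4) / ln(59.2/8.84) = ln(1.5) / ln(6.697) = 0.4055 / 1.9016 = 0.2132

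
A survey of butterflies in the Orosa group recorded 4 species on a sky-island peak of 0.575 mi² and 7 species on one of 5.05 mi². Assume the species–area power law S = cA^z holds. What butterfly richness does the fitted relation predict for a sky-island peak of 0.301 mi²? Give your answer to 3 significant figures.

z = ln(7/4) / ln(5.05/0.575) = 0.5596 / 2.1728 = 0.2576
c = 4 / 0.575^0.2576 = 4 / 0.8672 = 4.613
S₃ = 4.613 × 0.301^0.2576 = 4.613 × 0.734 ≈ 3.386

3.39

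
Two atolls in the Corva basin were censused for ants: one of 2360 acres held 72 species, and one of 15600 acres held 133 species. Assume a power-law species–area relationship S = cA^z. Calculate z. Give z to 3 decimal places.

Taking logs: ln S = ln c + z ln A, so z = (ln S₂ − ln S₁)/(ln A₂ − ln A₁).
z = ln(133/72) / ln(15600/2360) = ln(1.847) / ln(6.61) = 0.6137 / 1.8886 = 0.3249

0.325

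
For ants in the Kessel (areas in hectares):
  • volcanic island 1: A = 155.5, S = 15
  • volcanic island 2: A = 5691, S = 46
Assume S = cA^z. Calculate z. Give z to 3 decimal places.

0.311

Taking logs: ln S = ln c + z ln A, so z = (ln S₂ − ln S₁)/(ln A₂ − ln A₁).
z = ln(46/15) / ln(5691/155.5) = ln(3.067) / ln(36.6) = 1.1206 / 3.6000 = 0.3113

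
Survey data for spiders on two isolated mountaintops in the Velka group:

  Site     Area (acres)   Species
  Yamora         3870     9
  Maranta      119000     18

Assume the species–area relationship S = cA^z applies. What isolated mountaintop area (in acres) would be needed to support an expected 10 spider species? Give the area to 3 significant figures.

z = ln(18/9) / ln(119000/3870) = 0.6931 / 3.4259 = 0.2023
c = 9 / 3870^0.2023 = 9 / 5.32 = 1.692
A = (10/1.692)^(1/0.2023) ⇒ ln A = ln(5.911)/0.2023 = 8.7818
A = e^8.7818 ≈ 6514 acres

6510 acres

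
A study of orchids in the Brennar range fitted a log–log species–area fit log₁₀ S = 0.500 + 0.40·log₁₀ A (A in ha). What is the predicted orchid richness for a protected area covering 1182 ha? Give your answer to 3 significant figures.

S = 3.162 × 1182^0.4
ln S = ln 3.162 + 0.4 × ln 1182 = 1.1513 + 0.4 × 7.0750 = 3.9813
S = e^3.9813 ≈ 53.59

53.6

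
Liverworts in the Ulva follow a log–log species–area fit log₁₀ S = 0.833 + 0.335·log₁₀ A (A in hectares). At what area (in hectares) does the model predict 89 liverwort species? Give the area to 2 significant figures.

2200 hectares

89 = 6.808 × A^0.335  ⇒  A^0.335 = 89/6.808 = 13.07
ln A = ln(13.07) / 0.335 = 2.5706 / 0.335 = 7.6734
A = e^7.6734 ≈ 2150 hectares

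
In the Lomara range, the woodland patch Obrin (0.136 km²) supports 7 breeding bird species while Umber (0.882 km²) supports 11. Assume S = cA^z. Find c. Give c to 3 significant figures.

z = ln(S₂/S₁) / ln(A₂/A₁) = ln(11/7) / ln(0.882/0.136) = 0.4520 / 1.8695 = 0.2418
c = S₁ / A₁^z = 7 / 0.136^0.2418 = 7 / 0.6173 = 11.34

11.3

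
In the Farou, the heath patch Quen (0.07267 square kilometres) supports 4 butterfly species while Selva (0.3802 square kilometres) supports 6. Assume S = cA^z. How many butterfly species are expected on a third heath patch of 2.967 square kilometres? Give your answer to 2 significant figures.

z = ln(6/4) / ln(0.3802/0.07267) = 0.4055 / 1.6548 = 0.2450
c = 4 / 0.07267^0.2450 = 4 / 0.526 = 7.604
S₃ = 7.604 × 2.967^0.2450 = 7.604 × 1.305 ≈ 9.926

9.9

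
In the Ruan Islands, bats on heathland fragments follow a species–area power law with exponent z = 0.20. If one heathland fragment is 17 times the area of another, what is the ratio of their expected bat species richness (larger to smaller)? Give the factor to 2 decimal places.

S₂/S₁ = (A₂/A₁)^z = 17^0.2
ln(S₂/S₁) = 0.2 × ln 17 = 0.2 × 2.8332 = 0.5666
S₂/S₁ = e^0.5666 ≈ 1.762

1.76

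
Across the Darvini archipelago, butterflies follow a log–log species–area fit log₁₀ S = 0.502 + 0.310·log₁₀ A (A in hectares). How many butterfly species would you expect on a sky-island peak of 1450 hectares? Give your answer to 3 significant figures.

30.3

S = 3.177 × 1450^0.31 = 3.177 × 9.55 ≈ 30.34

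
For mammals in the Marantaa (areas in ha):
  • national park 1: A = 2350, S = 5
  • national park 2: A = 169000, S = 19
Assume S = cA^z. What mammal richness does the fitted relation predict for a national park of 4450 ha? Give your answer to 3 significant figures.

z = ln(19/5) / ln(169000/2350) = 1.3350 / 4.2755 = 0.3122
c = 5 / 2350^0.3122 = 5 / 11.29 = 0.443
S₃ = 0.443 × 4450^0.3122 = 0.443 × 13.78 ≈ 6.103

6.10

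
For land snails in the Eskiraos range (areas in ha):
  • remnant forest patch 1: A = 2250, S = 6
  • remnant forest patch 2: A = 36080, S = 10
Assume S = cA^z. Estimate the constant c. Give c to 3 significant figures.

1.45

z = ln(S₂/S₁) / ln(A₂/A₁) = ln(10/6) / ln(36080/2250) = 0.5108 / 2.7748 = 0.1841
c = S₁ / A₁^z = 6 / 2250^0.1841 = 6 / 4.141 = 1.449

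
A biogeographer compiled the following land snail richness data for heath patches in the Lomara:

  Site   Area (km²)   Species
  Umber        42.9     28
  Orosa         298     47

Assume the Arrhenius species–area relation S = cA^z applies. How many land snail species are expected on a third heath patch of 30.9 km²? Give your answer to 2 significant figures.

z = ln(47/28) / ln(298/42.9) = 0.5179 / 1.9382 = 0.2672
c = 28 / 42.9^0.2672 = 28 / 2.73 = 10.25
S₃ = 10.25 × 30.9^0.2672 = 10.25 × 2.501 ≈ 25.65

26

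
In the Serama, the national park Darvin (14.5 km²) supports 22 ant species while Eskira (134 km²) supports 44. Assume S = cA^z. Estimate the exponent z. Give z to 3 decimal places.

0.312

Taking logs: ln S = ln c + z ln A, so z = (ln S₂ − ln S₁)/(ln A₂ − ln A₁).
z = ln(44/22) / ln(134/14.5) = ln(2) / ln(9.241) = 0.6931 / 2.2237 = 0.3117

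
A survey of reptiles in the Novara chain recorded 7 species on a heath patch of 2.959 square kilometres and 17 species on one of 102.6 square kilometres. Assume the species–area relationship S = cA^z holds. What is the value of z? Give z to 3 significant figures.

Taking logs: ln S = ln c + z ln A, so z = (ln S₂ − ln S₁)/(ln A₂ − ln A₁).
z = ln(17/7) / ln(102.6/2.959) = ln(2.429) / ln(34.67) = 0.8873 / 3.5460 = 0.2502

0.250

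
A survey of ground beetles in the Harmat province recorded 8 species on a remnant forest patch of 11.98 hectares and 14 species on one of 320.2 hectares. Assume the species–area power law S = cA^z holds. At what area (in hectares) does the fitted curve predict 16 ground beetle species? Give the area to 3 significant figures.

z = ln(14/8) / ln(320.2/11.98) = 0.5596 / 3.2857 = 0.1703
c = 8 / 11.98^0.1703 = 8 / 1.526 = 5.241
A = (16/5.241)^(1/0.1703) ⇒ ln A = ln(3.053)/0.1703 = 6.5530
A = e^6.5530 ≈ 701.3 hectares

701 hectares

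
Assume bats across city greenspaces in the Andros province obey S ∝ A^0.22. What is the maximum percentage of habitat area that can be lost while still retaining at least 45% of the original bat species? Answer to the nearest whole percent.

Need (A_new/A_old)^0.22 = 0.45, so A_new/A_old = 0.45^(1/0.22) = 0.45^4.545
ln(A_new/A_old) = ln 0.45 / 0.22 = -0.7985 / 0.22 = -3.6296
A_new/A_old = e^-3.6296 ≈ 0.02653
Fraction that can be lost = 1 − 0.02653 = 0.9735

97%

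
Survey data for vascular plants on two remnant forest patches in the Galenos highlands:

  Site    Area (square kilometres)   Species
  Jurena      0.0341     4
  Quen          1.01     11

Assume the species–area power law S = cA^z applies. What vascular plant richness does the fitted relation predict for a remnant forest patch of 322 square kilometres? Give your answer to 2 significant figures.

z = ln(11/4) / ln(1.01/0.0341) = 1.0116 / 3.3884 = 0.2985
c = 4 / 0.0341^0.2985 = 4 / 0.3647 = 10.97
S₃ = 10.97 × 322^0.2985 = 10.97 × 5.607 ≈ 61.49

61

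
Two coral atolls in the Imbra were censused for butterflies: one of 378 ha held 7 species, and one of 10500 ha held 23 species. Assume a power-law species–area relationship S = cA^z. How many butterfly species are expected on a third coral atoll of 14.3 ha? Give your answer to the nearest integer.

2

z = ln(23/7) / ln(10500/378) = 1.1896 / 3.3242 = 0.3579
c = 7 / 378^0.3579 = 7 / 8.363 = 0.837
S₃ = 0.837 × 14.3^0.3579 = 0.837 × 2.591 ≈ 2.169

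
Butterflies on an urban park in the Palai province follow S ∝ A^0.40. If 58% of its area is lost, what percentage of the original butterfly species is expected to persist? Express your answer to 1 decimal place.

S_new/S_old = (A_new/A_old)^z = 0.42^0.4
= exp(0.4 × ln 0.42) = exp(0.4 × -0.8675) = exp(-0.3470) ≈ 0.7068

70.7%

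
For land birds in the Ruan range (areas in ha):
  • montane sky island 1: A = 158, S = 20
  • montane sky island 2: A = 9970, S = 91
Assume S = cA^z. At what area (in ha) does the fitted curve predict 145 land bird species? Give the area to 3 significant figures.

z = ln(91/20) / ln(9970/158) = 1.5151 / 4.1447 = 0.3656
c = 20 / 158^0.3656 = 20 / 6.364 = 3.143
A = (145/3.143)^(1/0.3656) ⇒ ln A = ln(46.14)/0.3656 = 10.4818
A = e^10.4818 ≈ 35659 ha

35700 ha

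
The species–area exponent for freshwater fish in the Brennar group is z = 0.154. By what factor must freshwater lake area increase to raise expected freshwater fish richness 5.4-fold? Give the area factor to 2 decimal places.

(A₂/A₁)^0.154 = 5.4, so A₂/A₁ = 5.4^(1/0.154) = 5.4^6.494
ln(A₂/A₁) = ln 5.4 / 0.154 = 1.6864 / 0.154 = 10.9506
A₂/A₁ = e^10.9506 ≈ 56991

56990.65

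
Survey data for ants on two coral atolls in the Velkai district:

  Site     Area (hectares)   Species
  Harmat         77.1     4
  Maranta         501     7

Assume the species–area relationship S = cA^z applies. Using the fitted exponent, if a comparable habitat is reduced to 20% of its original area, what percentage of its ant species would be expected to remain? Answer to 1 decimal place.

z = ln(7/4) / ln(501/77.1) = 0.5596 / 1.8715 = 0.2990
S_new/S_old = (A_new/A_old)^z = 0.2^0.2990 = exp(0.2990 × -1.6094) = 0.618

61.8%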